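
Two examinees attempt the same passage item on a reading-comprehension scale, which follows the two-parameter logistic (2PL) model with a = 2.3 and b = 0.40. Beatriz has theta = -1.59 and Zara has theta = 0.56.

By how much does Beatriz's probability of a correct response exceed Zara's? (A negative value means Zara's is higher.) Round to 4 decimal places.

-0.5808

P(theta) = 1 / (1 + exp(−a(theta − b)))
P(Beatriz) = 0.0102  [exponent -4.5770]
P(Zara) = 0.5910  [exponent 0.3680]
Difference = 0.0102 − 0.5910 = -0.5808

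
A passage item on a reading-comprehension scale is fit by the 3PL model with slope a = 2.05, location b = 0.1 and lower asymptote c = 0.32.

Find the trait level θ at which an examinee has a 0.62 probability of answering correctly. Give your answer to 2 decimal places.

-0.02

P(θ) = c + (1 − c) · 1 / (1 + exp(−a(θ − b)))
Remove guessing floor: (0.62 − 0.32)/(1 − 0.32) = 0.4412
logit = ln(0.4412/0.5588) = -0.2364
θ = b + logit/(a) = 0.1 + (-0.2364)/2.0500 = -0.0153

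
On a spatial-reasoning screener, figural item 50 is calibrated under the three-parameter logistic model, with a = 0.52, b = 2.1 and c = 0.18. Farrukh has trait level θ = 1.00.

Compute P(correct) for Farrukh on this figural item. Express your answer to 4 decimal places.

P(θ) = c + (1 − c) · 1 / (1 + exp(−a(θ − b)))
Exponent: 0.52 × (1.00 − 2.1) = -0.5720
1/(1 + e^{0.5720}) = 0.3608
P = 0.18 + 0.82 × 0.3608 = 0.4758

0.4758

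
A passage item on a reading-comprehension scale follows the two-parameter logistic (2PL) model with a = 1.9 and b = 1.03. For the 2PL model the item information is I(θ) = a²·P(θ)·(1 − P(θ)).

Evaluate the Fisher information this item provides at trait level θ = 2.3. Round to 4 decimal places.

P = 1/(1+e^{-2.4130}) = 0.9178
P(1−P) = 0.9178 × 0.0822 = 0.0754
I = a² × P(1−P) = 1.9² × 0.0754 = 0.27231

0.2723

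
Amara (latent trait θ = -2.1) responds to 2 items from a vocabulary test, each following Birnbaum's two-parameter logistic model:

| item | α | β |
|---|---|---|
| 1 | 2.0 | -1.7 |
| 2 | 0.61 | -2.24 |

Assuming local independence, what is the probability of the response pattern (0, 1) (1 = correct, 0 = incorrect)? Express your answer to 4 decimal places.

0.3597

P(θ) = 1 / (1 + exp(−α(θ − β)))
P_1 = 1/(1+e^{0.8000}) = 0.3100
P_2 = 1/(1+e^{-0.0854}) = 0.5213
L = (1−P_1) × P_2 = 0.6900 × 0.5213 = 0.35971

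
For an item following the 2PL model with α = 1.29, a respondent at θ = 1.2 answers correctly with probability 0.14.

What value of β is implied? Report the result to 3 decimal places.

2.607

P(θ) = 1 / (1 + exp(−α(θ − β)))
logit(0.14) = ln(0.14/0.86) = -1.8153
β = θ − logit/(α) = 1.2 − (-1.8153)/1.2900 = 2.6072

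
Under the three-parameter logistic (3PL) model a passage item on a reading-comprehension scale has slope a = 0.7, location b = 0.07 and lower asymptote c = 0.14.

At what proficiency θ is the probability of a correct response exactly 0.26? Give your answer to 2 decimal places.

-2.53

P(θ) = c + (1 − c) · 1 / (1 + exp(−a(θ − b)))
Remove guessing floor: (0.26 − 0.14)/(1 − 0.14) = 0.1395
logit = ln(0.1395/0.8605) = -1.8192
θ = b + logit/(a) = 0.07 + (-1.8192)/0.7000 = -2.5288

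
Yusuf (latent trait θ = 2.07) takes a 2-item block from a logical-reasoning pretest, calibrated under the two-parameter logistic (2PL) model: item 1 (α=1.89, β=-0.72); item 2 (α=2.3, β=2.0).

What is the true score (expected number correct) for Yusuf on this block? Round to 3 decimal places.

1.535

P(θ) = 1 / (1 + exp(−α(θ − β)))
P_1 = 1/(1+e^{-5.2731}) = 0.9949
P_2 = 1/(1+e^{-0.1610}) = 0.5402
E[score] = 0.9949 + 0.5402 = 1.5351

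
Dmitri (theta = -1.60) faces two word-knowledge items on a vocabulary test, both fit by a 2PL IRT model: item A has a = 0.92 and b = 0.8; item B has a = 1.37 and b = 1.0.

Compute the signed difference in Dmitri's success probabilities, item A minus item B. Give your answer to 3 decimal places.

0.071

P(theta) = 1 / (1 + exp(−a(theta − b)))
P_A = 0.0990
P_B = 0.0276
P_A − P_B = 0.0714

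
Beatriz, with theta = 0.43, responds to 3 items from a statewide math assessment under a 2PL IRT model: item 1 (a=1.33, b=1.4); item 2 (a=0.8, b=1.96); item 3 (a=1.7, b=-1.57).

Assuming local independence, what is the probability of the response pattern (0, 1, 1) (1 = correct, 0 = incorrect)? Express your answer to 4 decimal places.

P(theta) = 1 / (1 + exp(−a(theta − b)))
P_1 = 1/(1+e^{1.2901}) = 0.2158
P_2 = 1/(1+e^{1.2240}) = 0.2272
P_3 = 1/(1+e^{-3.4000}) = 0.9677
L = (1−P_1) × P_2 × P_3 = 0.7842 × 0.2272 × 0.9677 = 0.17243

0.1724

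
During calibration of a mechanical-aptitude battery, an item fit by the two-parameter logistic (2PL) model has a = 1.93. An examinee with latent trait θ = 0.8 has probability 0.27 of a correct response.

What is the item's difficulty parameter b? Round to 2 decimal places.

1.32

P(θ) = 1 / (1 + exp(−a(θ − b)))
logit(0.27) = ln(0.27/0.73) = -0.9946
b = θ − logit/(a) = 0.8 − (-0.9946)/1.9300 = 1.3153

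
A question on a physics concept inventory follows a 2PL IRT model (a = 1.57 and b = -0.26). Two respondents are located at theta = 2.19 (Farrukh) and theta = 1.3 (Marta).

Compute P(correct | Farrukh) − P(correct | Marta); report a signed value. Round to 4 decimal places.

0.0586

P(theta) = 1 / (1 + exp(−a(theta − b)))
P(Farrukh) = 0.9791  [exponent 3.8465]
P(Marta) = 0.9205  [exponent 2.4492]
Difference = 0.9791 − 0.9205 = 0.0586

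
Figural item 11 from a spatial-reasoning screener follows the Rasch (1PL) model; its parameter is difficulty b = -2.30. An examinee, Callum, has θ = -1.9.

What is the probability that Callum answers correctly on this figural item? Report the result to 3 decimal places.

0.599

P(θ) = 1 / (1 + exp(−(θ − b)))
Exponent: (-1.9 − (-2.30)) = 0.4000
1/(1 + e^{-0.4000}) = 0.5987
P = 0.5987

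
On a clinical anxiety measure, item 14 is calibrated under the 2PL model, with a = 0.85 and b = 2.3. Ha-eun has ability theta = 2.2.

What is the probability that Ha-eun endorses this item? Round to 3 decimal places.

0.479

P(theta) = 1 / (1 + exp(−a(theta − b)))
Exponent: 0.85 × (2.2 − 2.3) = -0.0850
1/(1 + e^{0.0850}) = 0.4788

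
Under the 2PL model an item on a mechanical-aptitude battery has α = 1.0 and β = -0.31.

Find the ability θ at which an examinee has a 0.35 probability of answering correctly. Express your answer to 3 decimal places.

-0.929

P(θ) = 1 / (1 + exp(−α(θ − β)))
logit = ln(0.3500/0.6500) = -0.6190
θ = β + logit/(α) = -0.31 + (-0.6190)/1.0000 = -0.9290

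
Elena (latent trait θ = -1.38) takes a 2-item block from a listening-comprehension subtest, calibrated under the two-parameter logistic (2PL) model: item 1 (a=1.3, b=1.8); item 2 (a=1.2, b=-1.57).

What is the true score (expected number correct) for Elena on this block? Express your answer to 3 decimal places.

P(θ) = 1 / (1 + exp(−a(θ − b)))
P_1 = 1/(1+e^{4.1340}) = 0.0158
P_2 = 1/(1+e^{-0.2280}) = 0.5568
E[score] = 0.0158 + 0.5568 = 0.5725

0.573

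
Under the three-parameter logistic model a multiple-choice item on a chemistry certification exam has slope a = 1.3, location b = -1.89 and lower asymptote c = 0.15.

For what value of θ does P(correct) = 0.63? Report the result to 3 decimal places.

P(θ) = c + (1 − c) · 1 / (1 + exp(−a(θ − b)))
Remove guessing floor: (0.63 − 0.15)/(1 − 0.15) = 0.5647
logit = ln(0.5647/0.4353) = 0.2603
θ = b + logit/(a) = -1.89 + 0.2603/1.3000 = -1.6898

-1.690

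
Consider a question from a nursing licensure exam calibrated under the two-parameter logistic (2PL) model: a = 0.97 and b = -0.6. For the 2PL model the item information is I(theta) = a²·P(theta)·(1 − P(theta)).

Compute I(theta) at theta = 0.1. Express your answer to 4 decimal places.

P = 1/(1+e^{-0.6790}) = 0.6635
P(1−P) = 0.6635 × 0.3365 = 0.2233
I = a² × P(1−P) = 0.97² × 0.2233 = 0.21007

0.2101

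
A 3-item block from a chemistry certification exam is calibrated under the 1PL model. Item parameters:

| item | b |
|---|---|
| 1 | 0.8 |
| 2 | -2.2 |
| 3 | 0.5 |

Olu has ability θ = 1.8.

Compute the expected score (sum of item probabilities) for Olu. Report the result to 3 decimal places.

P(θ) = 1 / (1 + exp(−(θ − b)))
P_1 = 1/(1+e^{-1.0000}) = 0.7311
P_2 = 1/(1+e^{-4.0000}) = 0.9820
P_3 = 1/(1+e^{-1.3000}) = 0.7858
E[score] = 0.7311 + 0.9820 + 0.7858 = 2.4989

2.499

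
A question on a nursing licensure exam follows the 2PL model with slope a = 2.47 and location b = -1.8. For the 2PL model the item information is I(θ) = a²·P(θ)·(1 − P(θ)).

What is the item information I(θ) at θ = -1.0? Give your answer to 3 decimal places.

P = 1/(1+e^{-1.9760}) = 0.8783
P(1−P) = 0.8783 × 0.1217 = 0.1069
I = a² × P(1−P) = 2.47² × 0.1069 = 0.65233

0.652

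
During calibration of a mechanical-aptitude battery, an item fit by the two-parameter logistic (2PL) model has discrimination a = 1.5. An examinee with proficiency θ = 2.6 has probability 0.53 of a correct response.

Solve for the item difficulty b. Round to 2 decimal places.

2.52

P(θ) = 1 / (1 + exp(−a(θ − b)))
logit(0.53) = ln(0.53/0.47) = 0.1201
b = θ − logit/(a) = 2.6 − 0.1201/1.5000 = 2.5199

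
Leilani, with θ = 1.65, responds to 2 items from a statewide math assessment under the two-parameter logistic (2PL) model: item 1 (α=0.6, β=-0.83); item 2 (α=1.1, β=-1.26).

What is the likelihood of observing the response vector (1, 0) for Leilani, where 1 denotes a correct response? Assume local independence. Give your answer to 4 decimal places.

P(θ) = 1 / (1 + exp(−α(θ − β)))
P_1 = 1/(1+e^{-1.4880}) = 0.8158
P_2 = 1/(1+e^{-3.2010}) = 0.9609
L = P_1 × (1−P_2) = 0.8158 × 0.0391 = 0.03192

0.0319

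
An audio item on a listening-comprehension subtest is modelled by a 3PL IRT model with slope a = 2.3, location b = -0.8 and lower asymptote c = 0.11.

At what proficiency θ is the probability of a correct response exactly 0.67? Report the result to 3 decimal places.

P(θ) = c + (1 − c) · 1 / (1 + exp(−a(θ − b)))
Remove guessing floor: (0.67 − 0.11)/(1 − 0.11) = 0.6292
logit = ln(0.6292/0.3708) = 0.5288
θ = b + logit/(a) = -0.8 + 0.5288/2.3000 = -0.5701

-0.570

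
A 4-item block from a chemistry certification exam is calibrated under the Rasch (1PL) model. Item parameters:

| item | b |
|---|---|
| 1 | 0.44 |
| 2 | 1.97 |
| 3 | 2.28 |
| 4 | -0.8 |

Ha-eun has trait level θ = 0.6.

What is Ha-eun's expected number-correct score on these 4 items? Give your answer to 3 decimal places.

P(θ) = 1 / (1 + exp(−(θ − b)))
P_1 = 1/(1+e^{-0.1600}) = 0.5399
P_2 = 1/(1+e^{1.3700}) = 0.2026
P_3 = 1/(1+e^{1.6800}) = 0.1571
P_4 = 1/(1+e^{-1.4000}) = 0.8022
E[score] = 0.5399 + 0.2026 + 0.1571 + 0.8022 = 1.7018

1.702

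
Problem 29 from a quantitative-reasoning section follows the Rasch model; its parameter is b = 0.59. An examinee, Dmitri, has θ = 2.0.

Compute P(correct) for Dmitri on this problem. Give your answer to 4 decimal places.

P(θ) = 1 / (1 + exp(−(θ − b)))
Exponent: (2.0 − 0.59) = 1.4100
1/(1 + e^{-1.4100}) = 0.8038
P = 0.8038

0.8038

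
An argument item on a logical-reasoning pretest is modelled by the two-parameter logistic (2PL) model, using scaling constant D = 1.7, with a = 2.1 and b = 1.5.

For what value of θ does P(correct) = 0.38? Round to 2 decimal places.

1.36

P(θ) = 1 / (1 + exp(−D·a(θ − b)))
logit = ln(0.3800/0.6200) = -0.4895
θ = b + logit/(1.7·a) = 1.5 + (-0.4895)/3.5700 = 1.3629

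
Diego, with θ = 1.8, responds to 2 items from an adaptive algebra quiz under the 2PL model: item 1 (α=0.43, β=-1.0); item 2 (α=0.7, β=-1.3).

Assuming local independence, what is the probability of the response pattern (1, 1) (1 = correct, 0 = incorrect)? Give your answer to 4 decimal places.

0.6904

P(θ) = 1 / (1 + exp(−α(θ − β)))
P_1 = 1/(1+e^{-1.2040}) = 0.7692
P_2 = 1/(1+e^{-2.1700}) = 0.8975
L = P_1 × P_2 = 0.7692 × 0.8975 = 0.69041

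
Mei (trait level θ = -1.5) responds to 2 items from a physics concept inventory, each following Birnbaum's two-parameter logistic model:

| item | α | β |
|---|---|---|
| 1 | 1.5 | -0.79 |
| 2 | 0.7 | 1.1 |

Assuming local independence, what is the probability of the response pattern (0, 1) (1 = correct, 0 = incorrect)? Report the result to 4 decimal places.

P(θ) = 1 / (1 + exp(−α(θ − β)))
P_1 = 1/(1+e^{1.0650}) = 0.2564
P_2 = 1/(1+e^{1.8200}) = 0.1394
L = (1−P_1) × P_2 = 0.7436 × 0.1394 = 0.10369

0.1037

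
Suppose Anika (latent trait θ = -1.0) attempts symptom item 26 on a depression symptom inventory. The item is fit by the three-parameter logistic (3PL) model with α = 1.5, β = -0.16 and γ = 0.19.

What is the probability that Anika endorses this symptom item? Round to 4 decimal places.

0.3690

P(θ) = γ + (1 − γ) · 1 / (1 + exp(−α(θ − β)))
Exponent: 1.5 × (-1.0 − (-0.16)) = -1.2600
1/(1 + e^{1.2600}) = 0.2210
P = 0.19 + 0.81 × 0.2210 = 0.3690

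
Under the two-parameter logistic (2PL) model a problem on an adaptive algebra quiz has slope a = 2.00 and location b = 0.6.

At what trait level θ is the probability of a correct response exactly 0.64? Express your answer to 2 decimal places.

P(θ) = 1 / (1 + exp(−a(θ − b)))
logit = ln(0.6400/0.3600) = 0.5754
θ = b + logit/(a) = 0.6 + 0.5754/2.0000 = 0.8877

0.89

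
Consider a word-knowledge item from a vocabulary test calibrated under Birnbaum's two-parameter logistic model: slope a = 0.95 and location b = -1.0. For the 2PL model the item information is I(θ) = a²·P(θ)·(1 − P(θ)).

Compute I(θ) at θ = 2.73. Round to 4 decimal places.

0.0246

P = 1/(1+e^{-3.5435}) = 0.9719
P(1−P) = 0.9719 × 0.0281 = 0.0273
I = a² × P(1−P) = 0.95² × 0.0273 = 0.02465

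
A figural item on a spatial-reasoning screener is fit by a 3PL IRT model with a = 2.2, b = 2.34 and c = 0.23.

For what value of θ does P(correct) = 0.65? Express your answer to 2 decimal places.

2.42

P(θ) = c + (1 − c) · 1 / (1 + exp(−a(θ − b)))
Remove guessing floor: (0.65 − 0.23)/(1 − 0.23) = 0.5455
logit = ln(0.5455/0.4545) = 0.1823
θ = b + logit/(a) = 2.34 + 0.1823/2.2000 = 2.4229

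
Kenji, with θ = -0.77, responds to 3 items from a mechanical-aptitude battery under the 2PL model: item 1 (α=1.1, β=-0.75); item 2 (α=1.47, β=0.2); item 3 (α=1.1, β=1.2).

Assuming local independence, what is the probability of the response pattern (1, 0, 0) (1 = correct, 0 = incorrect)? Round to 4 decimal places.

0.3577

P(θ) = 1 / (1 + exp(−α(θ − β)))
P_1 = 1/(1+e^{0.0220}) = 0.4945
P_2 = 1/(1+e^{1.4259}) = 0.1937
P_3 = 1/(1+e^{2.1670}) = 0.1028
L = P_1 × (1−P_2) × (1−P_3) = 0.4945 × 0.8063 × 0.8972 = 0.35773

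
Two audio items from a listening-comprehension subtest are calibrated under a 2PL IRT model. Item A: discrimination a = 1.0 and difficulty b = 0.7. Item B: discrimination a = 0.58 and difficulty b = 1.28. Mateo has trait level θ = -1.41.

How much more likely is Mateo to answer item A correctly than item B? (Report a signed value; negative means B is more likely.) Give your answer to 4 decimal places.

P(θ) = 1 / (1 + exp(−a(θ − b)))
P_A = 0.1081
P_B = 0.1736
P_A − P_B = -0.0655

-0.0655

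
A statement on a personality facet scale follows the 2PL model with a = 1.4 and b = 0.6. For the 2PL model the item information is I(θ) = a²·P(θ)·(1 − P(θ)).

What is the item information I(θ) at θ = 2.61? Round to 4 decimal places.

P = 1/(1+e^{-2.8140}) = 0.9434
P(1−P) = 0.9434 × 0.0566 = 0.0534
I = a² × P(1−P) = 1.4² × 0.0534 = 0.10461

0.1046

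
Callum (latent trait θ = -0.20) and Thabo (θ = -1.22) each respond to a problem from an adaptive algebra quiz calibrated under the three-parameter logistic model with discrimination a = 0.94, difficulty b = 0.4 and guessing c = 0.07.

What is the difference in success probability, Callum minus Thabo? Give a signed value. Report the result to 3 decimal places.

0.171

P(θ) = c + (1 − c) · 1 / (1 + exp(−a(θ − b)))
P(Callum) = 0.4072  [exponent -0.5640]
P(Thabo) = 0.2365  [exponent -1.5228]
Difference = 0.4072 − 0.2365 = 0.1707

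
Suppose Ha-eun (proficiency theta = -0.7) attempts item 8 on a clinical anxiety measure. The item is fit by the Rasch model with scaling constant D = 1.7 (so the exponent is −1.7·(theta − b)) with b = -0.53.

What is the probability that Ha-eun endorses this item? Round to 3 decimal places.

P(theta) = 1 / (1 + exp(−D·(theta − b)))
Exponent: 1.7 × (-0.7 − (-0.53)) = -0.2890
1/(1 + e^{0.2890}) = 0.4282
P = 0.4282

0.428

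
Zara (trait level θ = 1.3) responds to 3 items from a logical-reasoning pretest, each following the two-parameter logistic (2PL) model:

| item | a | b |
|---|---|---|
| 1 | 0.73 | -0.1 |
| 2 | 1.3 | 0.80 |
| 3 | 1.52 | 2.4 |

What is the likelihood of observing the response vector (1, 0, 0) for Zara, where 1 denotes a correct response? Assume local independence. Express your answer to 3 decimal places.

0.212

P(θ) = 1 / (1 + exp(−a(θ − b)))
P_1 = 1/(1+e^{-1.0220}) = 0.7354
P_2 = 1/(1+e^{-0.6500}) = 0.6570
P_3 = 1/(1+e^{1.6720}) = 0.1582
L = P_1 × (1−P_2) × (1−P_3) = 0.7354 × 0.3430 × 0.8418 = 0.21233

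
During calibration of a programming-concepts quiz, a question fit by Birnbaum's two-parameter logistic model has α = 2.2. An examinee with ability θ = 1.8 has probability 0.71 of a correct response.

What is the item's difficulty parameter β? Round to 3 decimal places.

1.393

P(θ) = 1 / (1 + exp(−α(θ − β)))
logit(0.71) = ln(0.71/0.29) = 0.8954
β = θ − logit/(α) = 1.8 − 0.8954/2.2000 = 1.3930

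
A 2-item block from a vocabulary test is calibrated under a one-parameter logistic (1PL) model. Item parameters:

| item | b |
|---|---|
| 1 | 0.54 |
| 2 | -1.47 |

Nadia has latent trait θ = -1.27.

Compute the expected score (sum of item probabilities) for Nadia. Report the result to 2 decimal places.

0.69

P(θ) = 1 / (1 + exp(−(θ − b)))
P_1 = 1/(1+e^{1.8100}) = 0.1406
P_2 = 1/(1+e^{-0.2000}) = 0.5498
E[score] = 0.1406 + 0.5498 = 0.6905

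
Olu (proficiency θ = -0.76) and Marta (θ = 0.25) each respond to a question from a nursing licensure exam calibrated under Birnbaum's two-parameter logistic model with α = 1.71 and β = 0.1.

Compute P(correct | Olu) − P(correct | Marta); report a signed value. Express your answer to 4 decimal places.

P(θ) = 1 / (1 + exp(−α(θ − β)))
P(Olu) = 0.1869  [exponent -1.4706]
P(Marta) = 0.5638  [exponent 0.2565]
Difference = 0.1869 − 0.5638 = -0.3769

-0.3769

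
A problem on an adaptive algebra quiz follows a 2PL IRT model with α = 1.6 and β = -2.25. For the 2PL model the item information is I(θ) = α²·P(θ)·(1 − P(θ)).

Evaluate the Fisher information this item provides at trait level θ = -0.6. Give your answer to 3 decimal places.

0.159

P = 1/(1+e^{-2.6400}) = 0.9334
P(1−P) = 0.9334 × 0.0666 = 0.0622
I = α² × P(1−P) = 1.6² × 0.0622 = 0.15916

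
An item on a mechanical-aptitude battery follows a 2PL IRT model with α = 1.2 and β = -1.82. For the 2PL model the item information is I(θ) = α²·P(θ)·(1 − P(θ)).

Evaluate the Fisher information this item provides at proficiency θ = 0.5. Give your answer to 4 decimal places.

P = 1/(1+e^{-2.7840}) = 0.9418
P(1−P) = 0.9418 × 0.0582 = 0.0548
I = α² × P(1−P) = 1.2² × 0.0548 = 0.07892

0.0789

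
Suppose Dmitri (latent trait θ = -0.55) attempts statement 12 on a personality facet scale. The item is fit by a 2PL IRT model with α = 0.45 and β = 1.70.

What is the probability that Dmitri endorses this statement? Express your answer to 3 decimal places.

0.266

P(θ) = 1 / (1 + exp(−α(θ − β)))
Exponent: 0.45 × (-0.55 − 1.70) = -1.0125
1/(1 + e^{1.0125}) = 0.2665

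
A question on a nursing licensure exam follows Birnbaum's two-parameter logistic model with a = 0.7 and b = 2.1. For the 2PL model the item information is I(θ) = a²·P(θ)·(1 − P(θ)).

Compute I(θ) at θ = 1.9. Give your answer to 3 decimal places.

P = 1/(1+e^{0.1400}) = 0.4651
P(1−P) = 0.4651 × 0.5349 = 0.2488
I = a² × P(1−P) = 0.7² × 0.2488 = 0.12190

0.122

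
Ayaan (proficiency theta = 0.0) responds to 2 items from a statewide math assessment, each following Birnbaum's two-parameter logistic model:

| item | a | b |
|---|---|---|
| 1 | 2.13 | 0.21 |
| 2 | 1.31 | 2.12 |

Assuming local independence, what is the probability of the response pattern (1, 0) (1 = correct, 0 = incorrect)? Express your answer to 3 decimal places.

0.367

P(theta) = 1 / (1 + exp(−a(theta − b)))
P_1 = 1/(1+e^{0.4473}) = 0.3900
P_2 = 1/(1+e^{2.7772}) = 0.0586
L = P_1 × (1−P_2) = 0.3900 × 0.9414 = 0.36716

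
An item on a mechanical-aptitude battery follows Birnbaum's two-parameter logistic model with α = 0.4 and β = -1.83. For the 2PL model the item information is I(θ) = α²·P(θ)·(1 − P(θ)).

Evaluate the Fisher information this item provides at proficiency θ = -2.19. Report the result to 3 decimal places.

P = 1/(1+e^{0.1440}) = 0.4641
P(1−P) = 0.4641 × 0.5359 = 0.2487
I = α² × P(1−P) = 0.4² × 0.2487 = 0.03979

0.040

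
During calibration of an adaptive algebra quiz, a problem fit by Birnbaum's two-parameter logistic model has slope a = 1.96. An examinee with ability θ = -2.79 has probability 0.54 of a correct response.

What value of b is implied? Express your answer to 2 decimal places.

P(θ) = 1 / (1 + exp(−a(θ − b)))
logit(0.54) = ln(0.54/0.46) = 0.1603
b = θ − logit/(a) = -2.79 − 0.1603/1.9600 = -2.8718

-2.87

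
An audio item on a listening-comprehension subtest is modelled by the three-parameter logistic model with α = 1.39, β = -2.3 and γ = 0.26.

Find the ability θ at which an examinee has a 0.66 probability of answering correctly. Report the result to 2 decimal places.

P(θ) = γ + (1 − γ) · 1 / (1 + exp(−α(θ − β)))
Remove guessing floor: (0.66 − 0.26)/(1 − 0.26) = 0.5405
logit = ln(0.5405/0.4595) = 0.1625
θ = β + logit/(α) = -2.3 + 0.1625/1.3900 = -2.1831

-2.18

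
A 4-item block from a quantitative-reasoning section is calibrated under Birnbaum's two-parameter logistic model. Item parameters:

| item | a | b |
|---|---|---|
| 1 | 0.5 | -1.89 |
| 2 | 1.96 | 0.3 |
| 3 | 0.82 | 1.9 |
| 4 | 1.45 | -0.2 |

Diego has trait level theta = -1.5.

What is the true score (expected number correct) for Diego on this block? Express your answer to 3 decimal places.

0.767

P(theta) = 1 / (1 + exp(−a(theta − b)))
P_1 = 1/(1+e^{-0.1950}) = 0.5486
P_2 = 1/(1+e^{3.5280}) = 0.0285
P_3 = 1/(1+e^{2.7880}) = 0.0580
P_4 = 1/(1+e^{1.8850}) = 0.1318
E[score] = 0.5486 + 0.0285 + 0.0580 + 0.1318 = 0.7669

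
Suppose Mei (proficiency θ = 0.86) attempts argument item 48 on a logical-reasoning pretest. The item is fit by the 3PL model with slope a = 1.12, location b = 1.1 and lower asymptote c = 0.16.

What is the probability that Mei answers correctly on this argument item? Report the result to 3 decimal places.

P(θ) = c + (1 − c) · 1 / (1 + exp(−a(θ − b)))
Exponent: 1.12 × (0.86 − 1.1) = -0.2688
1/(1 + e^{0.2688}) = 0.4332
P = 0.16 + 0.84 × 0.4332 = 0.5239

0.524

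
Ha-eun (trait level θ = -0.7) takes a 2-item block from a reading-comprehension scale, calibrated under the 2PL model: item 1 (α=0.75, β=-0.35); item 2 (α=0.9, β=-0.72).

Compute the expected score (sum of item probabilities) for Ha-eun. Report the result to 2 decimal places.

P(θ) = 1 / (1 + exp(−α(θ − β)))
P_1 = 1/(1+e^{0.2625}) = 0.4347
P_2 = 1/(1+e^{-0.0180}) = 0.5045
E[score] = 0.4347 + 0.5045 = 0.9392

0.94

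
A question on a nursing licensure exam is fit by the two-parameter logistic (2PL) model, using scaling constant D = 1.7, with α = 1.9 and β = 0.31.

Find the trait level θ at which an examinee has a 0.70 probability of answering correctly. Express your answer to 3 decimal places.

0.572

P(θ) = 1 / (1 + exp(−D·α(θ − β)))
logit = ln(0.7000/0.3000) = 0.8473
θ = β + logit/(1.7·α) = 0.31 + 0.8473/3.2300 = 0.5723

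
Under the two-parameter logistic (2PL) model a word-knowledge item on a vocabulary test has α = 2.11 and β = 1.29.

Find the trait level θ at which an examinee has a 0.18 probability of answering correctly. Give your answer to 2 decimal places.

P(θ) = 1 / (1 + exp(−α(θ − β)))
logit = ln(0.1800/0.8200) = -1.5163
θ = β + logit/(α) = 1.29 + (-1.5163)/2.1100 = 0.5714

0.57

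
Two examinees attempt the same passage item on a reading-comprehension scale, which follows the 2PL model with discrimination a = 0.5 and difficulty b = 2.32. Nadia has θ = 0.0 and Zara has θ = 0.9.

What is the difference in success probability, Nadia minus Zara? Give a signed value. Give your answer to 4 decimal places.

P(θ) = 1 / (1 + exp(−a(θ − b)))
P(Nadia) = 0.2387  [exponent -1.1600]
P(Zara) = 0.3296  [exponent -0.7100]
Difference = 0.2387 − 0.3296 = -0.0909

-0.0909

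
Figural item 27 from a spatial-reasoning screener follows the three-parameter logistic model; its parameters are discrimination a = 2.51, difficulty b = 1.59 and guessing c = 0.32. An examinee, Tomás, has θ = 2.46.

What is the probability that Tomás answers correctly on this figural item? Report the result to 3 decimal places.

P(θ) = c + (1 − c) · 1 / (1 + exp(−a(θ − b)))
Exponent: 2.51 × (2.46 − 1.59) = 2.1837
1/(1 + e^{-2.1837}) = 0.8988
P = 0.32 + 0.68 × 0.8988 = 0.9312

0.931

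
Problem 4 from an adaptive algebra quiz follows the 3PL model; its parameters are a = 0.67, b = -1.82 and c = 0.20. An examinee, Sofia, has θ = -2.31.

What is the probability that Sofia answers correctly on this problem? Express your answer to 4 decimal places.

0.5349

P(θ) = c + (1 − c) · 1 / (1 + exp(−a(θ − b)))
Exponent: 0.67 × (-2.31 − (-1.82)) = -0.3283
1/(1 + e^{0.3283}) = 0.4187
P = 0.20 + 0.80 × 0.4187 = 0.5349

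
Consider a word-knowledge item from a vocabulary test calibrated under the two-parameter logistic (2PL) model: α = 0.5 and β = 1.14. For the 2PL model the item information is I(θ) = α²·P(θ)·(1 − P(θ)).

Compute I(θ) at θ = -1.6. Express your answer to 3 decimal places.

P = 1/(1+e^{1.3700}) = 0.2026
P(1−P) = 0.2026 × 0.7974 = 0.1616
I = α² × P(1−P) = 0.5² × 0.1616 = 0.04039

0.040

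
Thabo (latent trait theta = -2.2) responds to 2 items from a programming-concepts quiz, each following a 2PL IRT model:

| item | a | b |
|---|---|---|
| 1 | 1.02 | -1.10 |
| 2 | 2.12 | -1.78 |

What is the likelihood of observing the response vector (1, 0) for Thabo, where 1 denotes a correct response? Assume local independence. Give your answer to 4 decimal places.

P(theta) = 1 / (1 + exp(−a(theta − b)))
P_1 = 1/(1+e^{1.1220}) = 0.2456
P_2 = 1/(1+e^{0.8904}) = 0.2910
L = P_1 × (1−P_2) = 0.2456 × 0.7090 = 0.17415

0.1742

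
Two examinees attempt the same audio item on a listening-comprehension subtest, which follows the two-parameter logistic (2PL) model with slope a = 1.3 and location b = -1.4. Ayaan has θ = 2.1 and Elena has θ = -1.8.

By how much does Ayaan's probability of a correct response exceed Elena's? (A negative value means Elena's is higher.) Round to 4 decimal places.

P(θ) = 1 / (1 + exp(−a(θ − b)))
P(Ayaan) = 0.9895  [exponent 4.5500]
P(Elena) = 0.3729  [exponent -0.5200]
Difference = 0.9895 − 0.3729 = 0.6167

0.6167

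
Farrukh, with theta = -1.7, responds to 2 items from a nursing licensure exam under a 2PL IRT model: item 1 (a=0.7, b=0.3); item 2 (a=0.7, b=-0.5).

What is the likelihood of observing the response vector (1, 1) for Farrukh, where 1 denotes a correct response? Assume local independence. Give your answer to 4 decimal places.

P(theta) = 1 / (1 + exp(−a(theta − b)))
P_1 = 1/(1+e^{1.4000}) = 0.1978
P_2 = 1/(1+e^{0.8400}) = 0.3015
L = P_1 × P_2 = 0.1978 × 0.3015 = 0.05965

0.0596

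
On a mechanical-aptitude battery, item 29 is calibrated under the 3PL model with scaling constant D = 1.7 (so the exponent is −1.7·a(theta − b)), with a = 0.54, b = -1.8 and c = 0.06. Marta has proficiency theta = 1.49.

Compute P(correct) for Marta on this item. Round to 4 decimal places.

0.9563

P(theta) = c + (1 − c) · 1 / (1 + exp(−D·a(theta − b)))
Exponent: 1.7 × 0.54 × (1.49 − (-1.8)) = 3.0202
1/(1 + e^{-3.0202}) = 0.9535
P = 0.06 + 0.94 × 0.9535 = 0.9563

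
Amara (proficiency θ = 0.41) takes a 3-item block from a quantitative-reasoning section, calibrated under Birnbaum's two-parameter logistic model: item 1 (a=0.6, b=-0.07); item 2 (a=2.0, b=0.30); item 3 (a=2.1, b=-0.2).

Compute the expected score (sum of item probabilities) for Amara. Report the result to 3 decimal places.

P(θ) = 1 / (1 + exp(−a(θ − b)))
P_1 = 1/(1+e^{-0.2880}) = 0.5715
P_2 = 1/(1+e^{-0.2200}) = 0.5548
P_3 = 1/(1+e^{-1.2810}) = 0.7826
E[score] = 0.5715 + 0.5548 + 0.7826 = 1.9089

1.909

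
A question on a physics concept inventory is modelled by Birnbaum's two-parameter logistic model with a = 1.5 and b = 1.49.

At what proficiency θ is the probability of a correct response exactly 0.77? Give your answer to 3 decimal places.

P(θ) = 1 / (1 + exp(−a(θ − b)))
logit = ln(0.7700/0.2300) = 1.2083
θ = b + logit/(a) = 1.49 + 1.2083/1.5000 = 2.2955

2.296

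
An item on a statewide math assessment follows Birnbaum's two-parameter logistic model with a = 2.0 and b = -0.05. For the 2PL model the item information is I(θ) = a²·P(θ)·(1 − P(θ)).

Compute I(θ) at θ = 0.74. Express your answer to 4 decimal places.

P = 1/(1+e^{-1.5800}) = 0.8292
P(1−P) = 0.8292 × 0.1708 = 0.1416
I = a² × P(1−P) = 2.0² × 0.1416 = 0.56650

0.5665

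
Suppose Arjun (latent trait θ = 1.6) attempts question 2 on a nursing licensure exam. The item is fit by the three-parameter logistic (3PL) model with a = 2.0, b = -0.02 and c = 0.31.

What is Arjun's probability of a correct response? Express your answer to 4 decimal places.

0.9740

P(θ) = c + (1 − c) · 1 / (1 + exp(−a(θ − b)))
Exponent: 2.0 × (1.6 − (-0.02)) = 3.2400
1/(1 + e^{-3.2400}) = 0.9623
P = 0.31 + 0.69 × 0.9623 = 0.9740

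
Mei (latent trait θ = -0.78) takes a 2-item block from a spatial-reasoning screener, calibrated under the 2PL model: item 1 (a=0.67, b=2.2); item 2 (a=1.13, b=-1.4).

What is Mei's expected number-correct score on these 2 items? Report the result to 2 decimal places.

P(θ) = 1 / (1 + exp(−a(θ − b)))
P_1 = 1/(1+e^{1.9966}) = 0.1196
P_2 = 1/(1+e^{-0.7006}) = 0.6683
E[score] = 0.1196 + 0.6683 = 0.7879

0.79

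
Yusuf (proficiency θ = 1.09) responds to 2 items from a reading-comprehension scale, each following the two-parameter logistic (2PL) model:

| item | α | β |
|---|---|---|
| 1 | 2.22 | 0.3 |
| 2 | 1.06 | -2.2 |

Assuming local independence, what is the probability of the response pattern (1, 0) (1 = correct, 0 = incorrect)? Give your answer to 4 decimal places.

0.0253

P(θ) = 1 / (1 + exp(−α(θ − β)))
P_1 = 1/(1+e^{-1.7538}) = 0.8524
P_2 = 1/(1+e^{-3.4874}) = 0.9703
L = P_1 × (1−P_2) = 0.8524 × 0.0297 = 0.02529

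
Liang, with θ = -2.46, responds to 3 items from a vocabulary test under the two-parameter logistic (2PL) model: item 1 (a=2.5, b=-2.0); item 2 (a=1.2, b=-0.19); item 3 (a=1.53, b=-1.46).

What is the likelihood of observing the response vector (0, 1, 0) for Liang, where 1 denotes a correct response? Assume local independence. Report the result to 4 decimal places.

0.0384

P(θ) = 1 / (1 + exp(−a(θ − b)))
P_1 = 1/(1+e^{1.1500}) = 0.2405
P_2 = 1/(1+e^{2.7240}) = 0.0616
P_3 = 1/(1+e^{1.5300}) = 0.1780
L = (1−P_1) × P_2 × (1−P_3) = 0.7595 × 0.0616 × 0.8220 = 0.03844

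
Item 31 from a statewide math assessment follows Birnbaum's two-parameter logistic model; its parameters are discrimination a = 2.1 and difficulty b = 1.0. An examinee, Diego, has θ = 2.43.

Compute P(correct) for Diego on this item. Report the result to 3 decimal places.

P(θ) = 1 / (1 + exp(−a(θ − b)))
Exponent: 2.1 × (2.43 − 1.0) = 3.0030
1/(1 + e^{-3.0030}) = 0.9527

0.953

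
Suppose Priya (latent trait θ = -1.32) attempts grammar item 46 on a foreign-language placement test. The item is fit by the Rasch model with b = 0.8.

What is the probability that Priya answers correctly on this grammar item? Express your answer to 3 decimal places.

P(θ) = 1 / (1 + exp(−(θ − b)))
Exponent: (-1.32 − 0.8) = -2.1200
1/(1 + e^{2.1200}) = 0.1072
P = 0.1072

0.107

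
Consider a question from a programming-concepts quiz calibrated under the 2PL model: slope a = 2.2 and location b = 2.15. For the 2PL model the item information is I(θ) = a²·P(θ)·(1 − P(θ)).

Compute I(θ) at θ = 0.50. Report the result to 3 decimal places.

0.122

P = 1/(1+e^{3.6300}) = 0.0258
P(1−P) = 0.0258 × 0.9742 = 0.0252
I = a² × P(1−P) = 2.2² × 0.0252 = 0.12179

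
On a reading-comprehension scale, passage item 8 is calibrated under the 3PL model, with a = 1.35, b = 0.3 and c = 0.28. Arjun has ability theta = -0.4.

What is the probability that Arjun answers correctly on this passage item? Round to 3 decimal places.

P(theta) = c + (1 − c) · 1 / (1 + exp(−a(theta − b)))
Exponent: 1.35 × (-0.4 − 0.3) = -0.9450
1/(1 + e^{0.9450}) = 0.2799
P = 0.28 + 0.72 × 0.2799 = 0.4815

0.482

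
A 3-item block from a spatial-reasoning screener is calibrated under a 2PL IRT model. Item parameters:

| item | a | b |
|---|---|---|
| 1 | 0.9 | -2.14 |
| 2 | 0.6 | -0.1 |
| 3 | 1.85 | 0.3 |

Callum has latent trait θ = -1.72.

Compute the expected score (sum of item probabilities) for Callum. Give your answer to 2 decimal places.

0.89

P(θ) = 1 / (1 + exp(−a(θ − b)))
P_1 = 1/(1+e^{-0.3780}) = 0.5934
P_2 = 1/(1+e^{0.9720}) = 0.2745
P_3 = 1/(1+e^{3.7370}) = 0.0233
E[score] = 0.5934 + 0.2745 + 0.0233 = 0.8911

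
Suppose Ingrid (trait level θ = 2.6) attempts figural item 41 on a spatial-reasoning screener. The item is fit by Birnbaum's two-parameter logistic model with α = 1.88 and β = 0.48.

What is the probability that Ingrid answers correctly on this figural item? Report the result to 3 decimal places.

P(θ) = 1 / (1 + exp(−α(θ − β)))
Exponent: 1.88 × (2.6 − 0.48) = 3.9856
1/(1 + e^{-3.9856}) = 0.9818

0.982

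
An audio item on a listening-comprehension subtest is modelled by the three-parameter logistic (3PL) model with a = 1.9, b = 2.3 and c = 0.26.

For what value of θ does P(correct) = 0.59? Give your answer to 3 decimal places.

P(θ) = c + (1 − c) · 1 / (1 + exp(−a(θ − b)))
Remove guessing floor: (0.59 − 0.26)/(1 − 0.26) = 0.4459
logit = ln(0.4459/0.5541) = -0.2171
θ = b + logit/(a) = 2.3 + (-0.2171)/1.9000 = 2.1858

2.186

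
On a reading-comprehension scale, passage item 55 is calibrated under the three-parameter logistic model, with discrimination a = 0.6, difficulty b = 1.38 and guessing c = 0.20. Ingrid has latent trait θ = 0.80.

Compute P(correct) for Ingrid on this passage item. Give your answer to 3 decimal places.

0.531

P(θ) = c + (1 − c) · 1 / (1 + exp(−a(θ − b)))
Exponent: 0.6 × (0.80 − 1.38) = -0.3480
1/(1 + e^{0.3480}) = 0.4139
P = 0.20 + 0.80 × 0.4139 = 0.5311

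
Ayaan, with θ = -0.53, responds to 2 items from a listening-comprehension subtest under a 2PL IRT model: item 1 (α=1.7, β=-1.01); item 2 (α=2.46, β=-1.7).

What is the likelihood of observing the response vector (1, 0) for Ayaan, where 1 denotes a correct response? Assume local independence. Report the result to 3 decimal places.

P(θ) = 1 / (1 + exp(−α(θ − β)))
P_1 = 1/(1+e^{-0.8160}) = 0.6934
P_2 = 1/(1+e^{-2.8782}) = 0.9468
L = P_1 × (1−P_2) = 0.6934 × 0.0532 = 0.03692

0.037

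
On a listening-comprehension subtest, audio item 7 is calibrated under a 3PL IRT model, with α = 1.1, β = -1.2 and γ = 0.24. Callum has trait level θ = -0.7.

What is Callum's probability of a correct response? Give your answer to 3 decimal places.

P(θ) = γ + (1 − γ) · 1 / (1 + exp(−α(θ − β)))
Exponent: 1.1 × (-0.7 − (-1.2)) = 0.5500
1/(1 + e^{-0.5500}) = 0.6341
P = 0.24 + 0.76 × 0.6341 = 0.7219

0.722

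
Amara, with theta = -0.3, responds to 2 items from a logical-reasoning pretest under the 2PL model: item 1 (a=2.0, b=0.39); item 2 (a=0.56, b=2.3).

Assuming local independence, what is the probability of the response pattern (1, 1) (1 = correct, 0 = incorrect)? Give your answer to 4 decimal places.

0.0380

P(theta) = 1 / (1 + exp(−a(theta − b)))
P_1 = 1/(1+e^{1.3800}) = 0.2010
P_2 = 1/(1+e^{1.4560}) = 0.1891
L = P_1 × P_2 = 0.2010 × 0.1891 = 0.03801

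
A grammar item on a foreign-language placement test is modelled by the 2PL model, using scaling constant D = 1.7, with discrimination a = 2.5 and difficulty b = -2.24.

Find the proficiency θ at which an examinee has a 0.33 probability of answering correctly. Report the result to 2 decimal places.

-2.41

P(θ) = 1 / (1 + exp(−D·a(θ − b)))
logit = ln(0.3300/0.6700) = -0.7082
θ = b + logit/(1.7·a) = -2.24 + (-0.7082)/4.2500 = -2.4066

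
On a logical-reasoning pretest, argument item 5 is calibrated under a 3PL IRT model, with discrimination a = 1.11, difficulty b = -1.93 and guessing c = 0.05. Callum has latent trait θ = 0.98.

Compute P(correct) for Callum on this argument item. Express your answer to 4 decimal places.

P(θ) = c + (1 − c) · 1 / (1 + exp(−a(θ − b)))
Exponent: 1.11 × (0.98 − (-1.93)) = 3.2301
1/(1 + e^{-3.2301}) = 0.9620
P = 0.05 + 0.95 × 0.9620 = 0.9639

0.9639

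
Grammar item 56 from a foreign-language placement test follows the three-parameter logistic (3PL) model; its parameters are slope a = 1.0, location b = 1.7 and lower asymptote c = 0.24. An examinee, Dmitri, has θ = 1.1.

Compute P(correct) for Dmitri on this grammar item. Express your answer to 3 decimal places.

0.509

P(θ) = c + (1 − c) · 1 / (1 + exp(−a(θ − b)))
Exponent: 1.0 × (1.1 − 1.7) = -0.6000
1/(1 + e^{0.6000}) = 0.3543
P = 0.24 + 0.76 × 0.3543 = 0.5093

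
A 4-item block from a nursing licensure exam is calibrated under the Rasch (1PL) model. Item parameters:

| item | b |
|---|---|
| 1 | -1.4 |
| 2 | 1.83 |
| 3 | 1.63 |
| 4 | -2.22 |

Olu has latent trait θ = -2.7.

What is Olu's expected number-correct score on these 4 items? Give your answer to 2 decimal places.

0.62

P(θ) = 1 / (1 + exp(−(θ − b)))
P_1 = 1/(1+e^{1.3000}) = 0.2142
P_2 = 1/(1+e^{4.5300}) = 0.0107
P_3 = 1/(1+e^{4.3300}) = 0.0130
P_4 = 1/(1+e^{0.4800}) = 0.3823
E[score] = 0.2142 + 0.0107 + 0.0130 + 0.3823 = 0.6201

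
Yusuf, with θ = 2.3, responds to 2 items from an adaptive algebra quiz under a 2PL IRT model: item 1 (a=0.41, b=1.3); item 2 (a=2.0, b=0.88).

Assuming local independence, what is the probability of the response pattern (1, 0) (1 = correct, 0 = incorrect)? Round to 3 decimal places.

0.033

P(θ) = 1 / (1 + exp(−a(θ − b)))
P_1 = 1/(1+e^{-0.4100}) = 0.6011
P_2 = 1/(1+e^{-2.8400}) = 0.9448
L = P_1 × (1−P_2) = 0.6011 × 0.0552 = 0.03318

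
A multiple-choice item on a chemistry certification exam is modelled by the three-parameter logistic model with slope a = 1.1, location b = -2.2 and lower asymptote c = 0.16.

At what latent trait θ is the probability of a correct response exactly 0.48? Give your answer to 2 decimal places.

-2.64

P(θ) = c + (1 − c) · 1 / (1 + exp(−a(θ − b)))
Remove guessing floor: (0.48 − 0.16)/(1 − 0.16) = 0.3810
logit = ln(0.3810/0.6190) = -0.4855
θ = b + logit/(a) = -2.2 + (-0.4855)/1.1000 = -2.6414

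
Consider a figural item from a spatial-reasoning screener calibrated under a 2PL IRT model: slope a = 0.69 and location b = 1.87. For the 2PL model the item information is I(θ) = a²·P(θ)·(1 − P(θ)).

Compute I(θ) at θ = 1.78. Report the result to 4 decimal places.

0.1189

P = 1/(1+e^{0.0621}) = 0.4845
P(1−P) = 0.4845 × 0.5155 = 0.2498
I = a² × P(1−P) = 0.69² × 0.2498 = 0.11891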